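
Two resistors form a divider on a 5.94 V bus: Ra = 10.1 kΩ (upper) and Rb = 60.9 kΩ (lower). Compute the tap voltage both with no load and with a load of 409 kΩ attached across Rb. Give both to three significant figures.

Open-circuit: V = 5.94 × 60.9/(10.1 + 60.9) = 5.10 V.
With the load, Rb becomes Rb‖R_L = 53.01 kΩ, so V = 5.94 × 53.01/63.11 = 4.99 V.

Unloaded: 5.10 V; loaded: 4.99 V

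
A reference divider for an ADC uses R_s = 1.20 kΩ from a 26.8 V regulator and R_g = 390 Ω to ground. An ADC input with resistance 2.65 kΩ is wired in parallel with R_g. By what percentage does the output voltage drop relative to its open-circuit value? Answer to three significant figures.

The divider's output (Thévenin) resistance is R_s‖R_g = 294.3 Ω.
Fractional drop under load = R_th/(R_th + R_L) = 294.3 / (294.3 + 2650) = 0.09997.
So the output falls by 10.0 %.

10.0 %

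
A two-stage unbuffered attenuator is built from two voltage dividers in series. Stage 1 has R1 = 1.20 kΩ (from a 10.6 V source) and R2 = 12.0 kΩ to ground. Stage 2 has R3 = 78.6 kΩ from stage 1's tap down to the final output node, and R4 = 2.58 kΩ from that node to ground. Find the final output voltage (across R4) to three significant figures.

V_out ≈ 0.302 V

Stage 2 presents R3+R4 = 81.18 kΩ as a load on stage 1's tap.
Stage 1's lower leg becomes R2‖(R3+R4) = 10.45 kΩ, so V_mid = 10.6 × 10.45/11.65 = 9.509 V.
Stage 2 is itself unloaded: V_out = V_mid × R4/(R3+R4) = 9.509 × 2.58/81.18 = 0.302 V.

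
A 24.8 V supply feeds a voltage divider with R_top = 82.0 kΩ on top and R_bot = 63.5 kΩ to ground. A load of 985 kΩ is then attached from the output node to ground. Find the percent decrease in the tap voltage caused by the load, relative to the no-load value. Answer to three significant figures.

The divider's output (Thévenin) resistance is R_top‖R_bot = 35.79 kΩ.
Fractional drop under load = R_th/(R_th + R_L) = 35.79 / (35.79 + 985) = 0.03506.
So the output falls by 3.51 %.

3.51 %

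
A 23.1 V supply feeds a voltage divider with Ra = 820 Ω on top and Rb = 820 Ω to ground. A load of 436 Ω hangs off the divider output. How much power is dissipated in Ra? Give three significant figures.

P ≈ 359 mW

Total resistance from the source is Ra + (Rb‖R_L) = 1105 Ω, so I = 23.1/1105 Ω = 20.91 mA.
P = I²·Ra = (20.91 mA)² × 820 Ω = 359 mW.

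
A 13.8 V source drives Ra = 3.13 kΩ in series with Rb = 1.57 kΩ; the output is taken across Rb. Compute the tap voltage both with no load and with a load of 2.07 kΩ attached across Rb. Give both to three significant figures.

Open-circuit: V = 13.8 × 1.57/(3.13 + 1.57) = 4.61 V.
With the load, Rb becomes Rb‖R_L = 0.8928 kΩ, so V = 13.8 × 0.8928/4.023 = 3.06 V.

Unloaded: 4.61 V; loaded: 3.06 V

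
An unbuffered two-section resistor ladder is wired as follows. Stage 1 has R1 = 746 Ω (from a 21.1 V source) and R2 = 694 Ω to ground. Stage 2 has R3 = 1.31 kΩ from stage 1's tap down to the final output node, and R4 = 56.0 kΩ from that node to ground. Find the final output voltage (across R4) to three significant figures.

V_out ≈ 9.87 V

Stage 2 presents R3+R4 = 57310 Ω as a load on stage 1's tap.
Stage 1's lower leg becomes R2‖(R3+R4) = 685.7 Ω, so V_mid = 21.1 × 685.7/1432 = 10.11 V.
Stage 2 is itself unloaded: V_out = V_mid × R4/(R3+R4) = 10.11 × 56000/57310 = 9.87 V.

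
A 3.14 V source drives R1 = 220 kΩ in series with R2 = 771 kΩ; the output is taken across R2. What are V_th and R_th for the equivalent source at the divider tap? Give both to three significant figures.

V_th = 2.44 V, R_th = 171 kΩ

V_th is the open-circuit tap voltage: 3.14 × 771/(220 + 771) = 2.44 V.
With the supply zeroed, R1 and R2 appear in parallel from the tap: R_th = R1‖R2 = (220 × 771)/991.0 = 171 kΩ.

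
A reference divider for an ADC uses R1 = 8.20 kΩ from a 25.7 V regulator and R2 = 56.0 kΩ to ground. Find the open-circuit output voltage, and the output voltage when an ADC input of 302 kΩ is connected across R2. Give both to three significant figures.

Unloaded: 22.4 V; loaded: 21.9 V

Open-circuit: V = 25.7 × 56.0/(8.20 + 56.0) = 22.4 V.
With the load, R2 becomes R2‖R_L = 47.24 kΩ, so V = 25.7 × 47.24/55.44 = 21.9 V.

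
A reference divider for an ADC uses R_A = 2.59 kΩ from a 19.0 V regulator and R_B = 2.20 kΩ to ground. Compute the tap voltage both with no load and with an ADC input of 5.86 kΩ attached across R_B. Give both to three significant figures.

Unloaded: 8.73 V; loaded: 7.25 V

Open-circuit: V = 19.0 × 2.20/(2.59 + 2.20) = 8.73 V.
With the load, R_B becomes R_B‖R_L = 1.600 kΩ, so V = 19.0 × 1.600/4.190 = 7.25 V.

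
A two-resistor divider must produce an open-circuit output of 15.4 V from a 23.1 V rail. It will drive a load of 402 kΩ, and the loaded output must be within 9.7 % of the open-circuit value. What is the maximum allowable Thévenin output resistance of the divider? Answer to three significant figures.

Loading drop = R_th/(R_th + R_L) ≤ 0.0970, so R_th ≤ R_L · ε/(1−ε) = 402 kΩ × 0.0970/0.9030 = 43.2 kΩ.

R_th ≤ 43.2 kΩ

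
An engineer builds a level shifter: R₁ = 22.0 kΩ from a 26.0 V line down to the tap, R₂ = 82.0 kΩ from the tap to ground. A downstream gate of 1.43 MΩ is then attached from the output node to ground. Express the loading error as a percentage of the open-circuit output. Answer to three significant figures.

1.20 %

The divider's output (Thévenin) resistance is R₁‖R₂ = 17.35 kΩ.
Fractional drop under load = R_th/(R_th + R_L) = 17.35 / (17.35 + 1430) = 0.01198.
So the output falls by 1.20 %.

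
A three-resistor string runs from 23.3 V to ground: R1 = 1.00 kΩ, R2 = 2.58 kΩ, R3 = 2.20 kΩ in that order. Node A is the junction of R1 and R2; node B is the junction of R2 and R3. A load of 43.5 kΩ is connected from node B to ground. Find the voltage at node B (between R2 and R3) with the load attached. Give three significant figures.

V ≈ 8.60 V

At node B, R3 is in parallel with the load: R3‖R_L = 2.094 kΩ.
Below node A the resistance is R2 + (R3‖R_L) = 4.674 kΩ, so V_A = 23.3 × 4.674/5.674 = 19.19 V.
Then V_B = V_A × (R3‖R_L)/(R2 + R3‖R_L) = 19.19 × 2.094/4.674 = 8.60 V.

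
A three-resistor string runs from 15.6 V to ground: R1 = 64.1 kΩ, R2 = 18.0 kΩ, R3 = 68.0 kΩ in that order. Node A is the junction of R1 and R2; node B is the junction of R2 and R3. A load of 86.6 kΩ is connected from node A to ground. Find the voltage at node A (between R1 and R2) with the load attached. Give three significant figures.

V ≈ 6.28 V

Below node A the series string R2+R3 = 86.00 kΩ sits in parallel with the 86.6 kΩ load: 43.15 kΩ.
V_A = 15.6 × 43.15/(64.1 + 43.15) = 6.28 V.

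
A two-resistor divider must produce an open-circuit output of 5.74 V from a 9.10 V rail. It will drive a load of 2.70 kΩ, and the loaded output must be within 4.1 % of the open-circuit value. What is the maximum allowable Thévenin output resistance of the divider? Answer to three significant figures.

Loading drop = R_th/(R_th + R_L) ≤ 0.0410, so R_th ≤ R_L · ε/(1−ε) = 2.70 kΩ × 0.0410/0.9590 = 115 Ω.
(Any R1, R2 with R2/(R1+R2) = 0.631 and R1‖R2 ≤ 115 Ω will meet the spec.)

R_th ≤ 115 Ω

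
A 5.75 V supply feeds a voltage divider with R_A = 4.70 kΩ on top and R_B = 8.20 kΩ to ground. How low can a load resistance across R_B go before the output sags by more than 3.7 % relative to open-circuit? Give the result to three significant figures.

R_L(min) ≈ 77.8 kΩ

Output resistance R_th = R_A‖R_B = (4.70 × 8.20)/12.90 = 2.988 kΩ.
The fractional drop is R_th/(R_th + R_L); requiring this ≤ 0.0370 gives R_L ≥ R_th(1/0.0370 − 1) = 2.988 × 26.03 = 77.8 kΩ.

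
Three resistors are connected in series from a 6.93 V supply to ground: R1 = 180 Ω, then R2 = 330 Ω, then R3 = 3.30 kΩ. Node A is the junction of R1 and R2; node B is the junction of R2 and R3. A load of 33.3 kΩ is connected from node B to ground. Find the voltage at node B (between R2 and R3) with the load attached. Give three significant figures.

V ≈ 5.92 V

At node B, R3 is in parallel with the load: R3‖R_L = 3002 Ω.
Below node A the resistance is R2 + (R3‖R_L) = 3332 Ω, so V_A = 6.93 × 3332/3512 = 6.575 V.
Then V_B = V_A × (R3‖R_L)/(R2 + R3‖R_L) = 6.575 × 3002/3332 = 5.92 V.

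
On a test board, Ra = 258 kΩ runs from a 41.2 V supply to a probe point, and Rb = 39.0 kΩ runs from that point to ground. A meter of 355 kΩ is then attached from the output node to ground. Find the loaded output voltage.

The load sits in parallel with Rb: Rb‖R_L = (39.0 × 355) / (39.0 + 355) = 35.14 kΩ.
V_out = 41.2 × 35.14 / (258 + 35.14) = 41.2 × 35.14/293.1 = 4.94 V.
(Unloaded it would have been 5.41 V.)

V_out ≈ 4.94 V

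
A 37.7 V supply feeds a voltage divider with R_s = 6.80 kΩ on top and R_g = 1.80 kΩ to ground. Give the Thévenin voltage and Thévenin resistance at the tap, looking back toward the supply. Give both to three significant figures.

V_th is the open-circuit tap voltage: 37.7 × 1.80/(6.80 + 1.80) = 7.89 V.
With the supply zeroed, R_s and R_g appear in parallel from the tap: R_th = R_s‖R_g = (6.80 × 1.80)/8.600 = 1.42 kΩ.

V_th = 7.89 V, R_th = 1.42 kΩ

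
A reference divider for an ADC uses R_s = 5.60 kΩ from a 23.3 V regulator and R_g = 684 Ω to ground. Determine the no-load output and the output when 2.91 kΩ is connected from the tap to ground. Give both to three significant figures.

Unloaded: 2.54 V; loaded: 2.10 V

Open-circuit: V = 23.3 × 684/(5600 + 684) = 2.54 V.
With the load, R_g becomes R_g‖R_L = 553.8 Ω, so V = 23.3 × 553.8/6154 = 2.10 V.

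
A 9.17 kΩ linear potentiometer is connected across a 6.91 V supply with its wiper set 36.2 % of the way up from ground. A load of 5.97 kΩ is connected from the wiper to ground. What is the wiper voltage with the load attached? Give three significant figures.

V ≈ 1.85 V

The wiper splits the pot into (1−α)R = 5.850 kΩ above and αR = 3.320 kΩ below.
Lower section ‖ load = 2.133 kΩ.
V_wiper = 6.91 × 2.133/(5.850 + 2.133) = 1.85 V.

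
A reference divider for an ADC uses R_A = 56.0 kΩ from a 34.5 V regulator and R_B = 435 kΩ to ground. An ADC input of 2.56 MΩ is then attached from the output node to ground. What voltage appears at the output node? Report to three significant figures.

V_out ≈ 30.0 V

The load sits in parallel with R_B: R_B‖R_L = (435 × 2560) / (435 + 2560) = 371.8 kΩ.
V_out = 34.5 × 371.8 / (56.0 + 371.8) = 34.5 × 371.8/427.8 = 30.0 V.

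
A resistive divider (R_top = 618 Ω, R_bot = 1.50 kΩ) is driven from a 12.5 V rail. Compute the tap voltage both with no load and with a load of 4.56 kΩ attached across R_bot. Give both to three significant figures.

Unloaded: 8.85 V; loaded: 8.08 V

Open-circuit: V = 12.5 × 1500/(618 + 1500) = 8.85 V.
With the load, R_bot becomes R_bot‖R_L = 1129 Ω, so V = 12.5 × 1129/1747 = 8.08 V.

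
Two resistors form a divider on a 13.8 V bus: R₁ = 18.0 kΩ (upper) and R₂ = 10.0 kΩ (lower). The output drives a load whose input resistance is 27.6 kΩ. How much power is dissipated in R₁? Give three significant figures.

P ≈ 5.34 mW

Total resistance from the source is R₁ + (R₂‖R_L) = 25.34 kΩ, so I = 13.8/25.34 kΩ = 0.5446 mA.
P = I²·R₁ = (0.5446 mA)² × 18.0 kΩ = 5.34 mW.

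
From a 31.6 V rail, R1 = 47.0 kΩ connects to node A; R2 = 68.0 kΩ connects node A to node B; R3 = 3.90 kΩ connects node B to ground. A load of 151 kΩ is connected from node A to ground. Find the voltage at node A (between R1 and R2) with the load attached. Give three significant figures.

V ≈ 16.1 V

Below node A the series string R2+R3 = 71.90 kΩ sits in parallel with the 151 kΩ load: 48.71 kΩ.
V_A = 31.6 × 48.71/(47.0 + 48.71) = 16.1 V.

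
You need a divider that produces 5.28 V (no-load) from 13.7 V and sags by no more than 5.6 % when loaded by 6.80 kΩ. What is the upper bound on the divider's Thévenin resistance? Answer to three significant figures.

Loading drop = R_th/(R_th + R_L) ≤ 0.0560, so R_th ≤ R_L · ε/(1−ε) = 6.80 kΩ × 0.0560/0.9440 = 403 Ω.

R_th ≤ 403 Ω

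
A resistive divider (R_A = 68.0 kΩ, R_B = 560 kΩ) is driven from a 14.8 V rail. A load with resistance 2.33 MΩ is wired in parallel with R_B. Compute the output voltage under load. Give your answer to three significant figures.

V_out ≈ 12.9 V

The load sits in parallel with R_B: R_B‖R_L = (560 × 2330) / (560 + 2330) = 451.5 kΩ.
V_out = 14.8 × 451.5 / (68.0 + 451.5) = 14.8 × 451.5/519.5 = 12.9 V.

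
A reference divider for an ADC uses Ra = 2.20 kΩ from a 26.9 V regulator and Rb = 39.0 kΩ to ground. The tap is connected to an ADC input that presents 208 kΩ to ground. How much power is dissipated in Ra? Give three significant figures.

P ≈ 1.30 mW

Total resistance from the source is Ra + (Rb‖R_L) = 35.04 kΩ, so I = 26.9/35.04 kΩ = 0.7676 mA.
P = I²·Ra = (0.7676 mA)² × 2.20 kΩ = 1.30 mW.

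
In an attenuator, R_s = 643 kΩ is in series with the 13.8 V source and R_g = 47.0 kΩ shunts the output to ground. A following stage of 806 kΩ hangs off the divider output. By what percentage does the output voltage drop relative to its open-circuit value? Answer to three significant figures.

5.15 %

The divider's output (Thévenin) resistance is R_s‖R_g = 43.80 kΩ.
Fractional drop under load = R_th/(R_th + R_L) = 43.80 / (43.80 + 806) = 0.05154.
So the output falls by 5.15 %.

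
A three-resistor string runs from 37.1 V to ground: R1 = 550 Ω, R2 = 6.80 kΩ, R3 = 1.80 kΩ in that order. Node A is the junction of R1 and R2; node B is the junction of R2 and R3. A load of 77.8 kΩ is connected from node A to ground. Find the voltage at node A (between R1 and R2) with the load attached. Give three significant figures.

V ≈ 34.6 V

Below node A the series string R2+R3 = 8600 Ω sits in parallel with the 77800 Ω load: 7744 Ω.
V_A = 37.1 × 7744/(550 + 7744) = 34.6 V.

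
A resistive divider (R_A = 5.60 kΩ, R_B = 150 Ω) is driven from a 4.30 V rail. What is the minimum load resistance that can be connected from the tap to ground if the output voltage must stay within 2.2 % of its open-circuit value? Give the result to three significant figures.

R_L(min) ≈ 6.49 kΩ

Output resistance R_th = R_A‖R_B = (5600 × 150)/5750 = 146.1 Ω.
The fractional drop is R_th/(R_th + R_L); requiring this ≤ 0.0220 gives R_L ≥ R_th(1/0.0220 − 1) = 146.1 × 44.45 = 6.49 kΩ.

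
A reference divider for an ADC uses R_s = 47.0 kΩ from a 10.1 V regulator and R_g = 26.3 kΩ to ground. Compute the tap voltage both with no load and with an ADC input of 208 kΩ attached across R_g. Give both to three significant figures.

Unloaded: 3.62 V; loaded: 3.35 V

Open-circuit: V = 10.1 × 26.3/(47.0 + 26.3) = 3.62 V.
With the load, R_g becomes R_g‖R_L = 23.35 kΩ, so V = 10.1 × 23.35/70.35 = 3.35 V.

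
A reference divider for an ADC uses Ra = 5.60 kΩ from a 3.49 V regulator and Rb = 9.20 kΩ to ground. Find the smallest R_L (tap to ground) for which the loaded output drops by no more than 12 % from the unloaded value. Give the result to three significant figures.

R_L(min) ≈ 25.5 kΩ

Output resistance R_th = Ra‖Rb = (5.60 × 9.20)/14.80 = 3.481 kΩ.
The fractional drop is R_th/(R_th + R_L); requiring this ≤ 0.120 gives R_L ≥ R_th(1/0.120 − 1) = 3.481 × 7.333 = 25.5 kΩ.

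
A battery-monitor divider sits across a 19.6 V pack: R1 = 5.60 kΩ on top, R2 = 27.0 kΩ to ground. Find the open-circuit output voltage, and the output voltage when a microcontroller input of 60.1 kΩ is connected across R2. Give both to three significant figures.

Open-circuit: V = 19.6 × 27.0/(5.60 + 27.0) = 16.2 V.
With the load, R2 becomes R2‖R_L = 18.63 kΩ, so V = 19.6 × 18.63/24.23 = 15.1 V.

Unloaded: 16.2 V; loaded: 15.1 V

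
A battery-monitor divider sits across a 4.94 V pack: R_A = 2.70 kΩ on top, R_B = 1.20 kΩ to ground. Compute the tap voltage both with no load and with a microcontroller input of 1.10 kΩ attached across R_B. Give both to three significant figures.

Open-circuit: V = 4.94 × 1.20/(2.70 + 1.20) = 1.52 V.
With the load, R_B becomes R_B‖R_L = 0.5739 kΩ, so V = 4.94 × 0.5739/3.274 = 0.866 V.

Unloaded: 1.52 V; loaded: 0.866 V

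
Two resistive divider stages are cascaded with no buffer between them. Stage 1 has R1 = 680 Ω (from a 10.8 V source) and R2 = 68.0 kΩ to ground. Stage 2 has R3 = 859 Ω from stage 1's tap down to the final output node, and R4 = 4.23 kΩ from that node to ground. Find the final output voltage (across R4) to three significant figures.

Stage 2 presents R3+R4 = 5089 Ω as a load on stage 1's tap.
Stage 1's lower leg becomes R2‖(R3+R4) = 4735 Ω, so V_mid = 10.8 × 4735/5415 = 9.444 V.
Stage 2 is itself unloaded: V_out = V_mid × R4/(R3+R4) = 9.444 × 4230/5089 = 7.85 V.

V_out ≈ 7.85 V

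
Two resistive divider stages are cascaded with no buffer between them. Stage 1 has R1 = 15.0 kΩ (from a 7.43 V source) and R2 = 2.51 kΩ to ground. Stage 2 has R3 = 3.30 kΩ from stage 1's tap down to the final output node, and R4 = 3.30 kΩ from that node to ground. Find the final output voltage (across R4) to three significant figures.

V_out ≈ 0.402 V

Stage 2 presents R3+R4 = 6.600 kΩ as a load on stage 1's tap.
Stage 1's lower leg becomes R2‖(R3+R4) = 1.818 kΩ, so V_mid = 7.43 × 1.818/16.82 = 0.8033 V.
Stage 2 is itself unloaded: V_out = V_mid × R4/(R3+R4) = 0.8033 × 3.30/6.600 = 0.402 V.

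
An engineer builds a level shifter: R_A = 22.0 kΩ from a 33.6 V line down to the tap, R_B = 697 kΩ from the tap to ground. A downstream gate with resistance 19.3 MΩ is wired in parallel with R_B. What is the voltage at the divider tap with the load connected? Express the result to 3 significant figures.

The load sits in parallel with R_B: R_B‖R_L = (697 × 19300) / (697 + 19300) = 672.7 kΩ.
V_out = 33.6 × 672.7 / (22.0 + 672.7) = 33.6 × 672.7/694.7 = 32.5 V.
(Unloaded it would have been 32.6 V.)

V_out ≈ 32.5 V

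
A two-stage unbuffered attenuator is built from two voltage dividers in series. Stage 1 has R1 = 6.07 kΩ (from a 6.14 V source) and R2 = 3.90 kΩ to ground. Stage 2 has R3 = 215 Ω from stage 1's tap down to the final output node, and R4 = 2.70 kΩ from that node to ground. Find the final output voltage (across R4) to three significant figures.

V_out ≈ 1.23 V

Stage 2 presents R3+R4 = 2915 Ω as a load on stage 1's tap.
Stage 1's lower leg becomes R2‖(R3+R4) = 1668 Ω, so V_mid = 6.14 × 1668/7738 = 1.324 V.
Stage 2 is itself unloaded: V_out = V_mid × R4/(R3+R4) = 1.324 × 2700/2915 = 1.23 V.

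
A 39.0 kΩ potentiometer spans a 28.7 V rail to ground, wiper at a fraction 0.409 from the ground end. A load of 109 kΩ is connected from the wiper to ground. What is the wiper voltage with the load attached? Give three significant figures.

The wiper splits the pot into (1−α)R = 23.05 kΩ above and αR = 15.95 kΩ below.
Lower section ‖ load = 13.91 kΩ.
V_wiper = 28.7 × 13.91/(23.05 + 13.91) = 10.8 V.

V ≈ 10.8 V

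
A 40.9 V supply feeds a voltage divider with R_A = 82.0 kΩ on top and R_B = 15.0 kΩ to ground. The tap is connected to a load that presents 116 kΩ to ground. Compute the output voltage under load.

The load sits in parallel with R_B: R_B‖R_L = (15.0 × 116) / (15.0 + 116) = 13.28 kΩ.
V_out = 40.9 × 13.28 / (82.0 + 13.28) = 40.9 × 13.28/95.28 = 5.70 V.
(Unloaded it would have been 6.32 V.)

V_out ≈ 5.70 V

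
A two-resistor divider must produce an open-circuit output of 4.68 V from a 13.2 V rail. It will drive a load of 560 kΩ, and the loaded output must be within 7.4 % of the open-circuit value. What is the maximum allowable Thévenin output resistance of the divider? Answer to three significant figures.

R_th ≤ 44.8 kΩ

Loading drop = R_th/(R_th + R_L) ≤ 0.0740, so R_th ≤ R_L · ε/(1−ε) = 560 kΩ × 0.0740/0.9260 = 44.8 kΩ.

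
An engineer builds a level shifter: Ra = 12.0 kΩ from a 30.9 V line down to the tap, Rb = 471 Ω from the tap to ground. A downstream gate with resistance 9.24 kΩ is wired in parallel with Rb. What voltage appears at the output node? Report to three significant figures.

V_out ≈ 1.11 V

The load sits in parallel with Rb: Rb‖R_L = (471 × 9240) / (471 + 9240) = 448.2 Ω.
V_out = 30.9 × 448.2 / (12000 + 448.2) = 30.9 × 448.2/12450 = 1.11 V.
(Unloaded it would have been 1.17 V.)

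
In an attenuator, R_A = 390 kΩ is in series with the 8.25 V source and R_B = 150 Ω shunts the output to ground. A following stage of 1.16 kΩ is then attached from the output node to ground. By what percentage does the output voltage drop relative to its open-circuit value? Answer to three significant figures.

Unloaded V = 8.25 × 150/390200 = 0.0031719 V.
Loaded: R_B‖R_L = 132.8 Ω, giving V = 8.25 × 132.8/390100 = 0.0028088 V.
Drop = (0.0031719 − 0.0028088) / 0.0031719 = 11.4 %.

11.4 %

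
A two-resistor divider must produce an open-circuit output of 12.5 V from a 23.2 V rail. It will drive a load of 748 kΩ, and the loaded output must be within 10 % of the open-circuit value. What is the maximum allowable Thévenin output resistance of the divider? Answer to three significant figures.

Loading drop = R_th/(R_th + R_L) ≤ 0.100, so R_th ≤ R_L · ε/(1−ε) = 748 kΩ × 0.100/0.9000 = 83.1 kΩ.
(Any R1, R2 with R2/(R1+R2) = 0.539 and R1‖R2 ≤ 83.1 kΩ will meet the spec.)

R_th ≤ 83.1 kΩ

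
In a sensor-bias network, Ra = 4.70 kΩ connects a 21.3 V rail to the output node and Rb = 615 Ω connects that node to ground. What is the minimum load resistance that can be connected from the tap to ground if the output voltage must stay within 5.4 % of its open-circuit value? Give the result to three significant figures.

R_L(min) ≈ 9.53 kΩ

Output resistance R_th = Ra‖Rb = (4700 × 615)/5315 = 543.8 Ω.
The fractional drop is R_th/(R_th + R_L); requiring this ≤ 0.0540 gives R_L ≥ R_th(1/0.0540 − 1) = 543.8 × 17.52 = 9.53 kΩ.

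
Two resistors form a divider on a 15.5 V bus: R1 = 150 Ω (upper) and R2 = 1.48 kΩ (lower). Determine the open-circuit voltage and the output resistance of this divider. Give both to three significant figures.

V_th is the open-circuit tap voltage: 15.5 × 1480/(150 + 1480) = 14.1 V.
With the supply zeroed, R1 and R2 appear in parallel from the tap: R_th = R1‖R2 = (150 × 1480)/1630 = 136 Ω.

V_th = 14.1 V, R_th = 136 Ω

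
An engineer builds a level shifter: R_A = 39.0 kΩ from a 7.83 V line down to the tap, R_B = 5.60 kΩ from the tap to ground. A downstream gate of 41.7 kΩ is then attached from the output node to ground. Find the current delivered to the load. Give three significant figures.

R_B‖R_L = 4.937 kΩ; V_out = 7.83 × 4.937/43.94 = 0.8798 V.
I_L = V_out / R_L = 0.8798 / 41.7 kΩ = 0.0211 mA.

I_L ≈ 0.0211 mA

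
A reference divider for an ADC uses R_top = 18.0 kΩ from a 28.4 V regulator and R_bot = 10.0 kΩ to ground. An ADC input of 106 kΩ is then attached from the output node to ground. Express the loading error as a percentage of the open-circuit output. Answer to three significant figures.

The divider's output (Thévenin) resistance is R_top‖R_bot = 6.429 kΩ.
Fractional drop under load = R_th/(R_th + R_L) = 6.429 / (6.429 + 106) = 0.05718.
So the output falls by 5.72 %.

5.72 %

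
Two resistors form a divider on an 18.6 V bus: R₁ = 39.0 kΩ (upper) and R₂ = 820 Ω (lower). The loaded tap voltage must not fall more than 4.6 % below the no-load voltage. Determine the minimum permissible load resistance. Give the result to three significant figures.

R_L(min) ≈ 16.7 kΩ

Output resistance R_th = R₁‖R₂ = (39000 × 820)/39820 = 803.1 Ω.
The fractional drop is R_th/(R_th + R_L); requiring this ≤ 0.0460 gives R_L ≥ R_th(1/0.0460 − 1) = 803.1 × 20.74 = 16.7 kΩ.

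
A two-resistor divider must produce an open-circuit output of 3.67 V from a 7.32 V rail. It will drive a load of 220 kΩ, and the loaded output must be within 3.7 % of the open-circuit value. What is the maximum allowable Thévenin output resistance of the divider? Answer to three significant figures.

Loading drop = R_th/(R_th + R_L) ≤ 0.0370, so R_th ≤ R_L · ε/(1−ε) = 220 kΩ × 0.0370/0.9630 = 8.45 kΩ.
(Any R1, R2 with R2/(R1+R2) = 0.501 and R1‖R2 ≤ 8.45 kΩ will meet the spec.)

R_th ≤ 8.45 kΩ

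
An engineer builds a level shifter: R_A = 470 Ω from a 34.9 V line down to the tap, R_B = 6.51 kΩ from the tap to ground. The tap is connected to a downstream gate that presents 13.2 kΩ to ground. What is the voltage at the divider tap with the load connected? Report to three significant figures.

V_out ≈ 31.5 V

The load sits in parallel with R_B: R_B‖R_L = (6510 × 13200) / (6510 + 13200) = 4360 Ω.
V_out = 34.9 × 4360 / (470 + 4360) = 34.9 × 4360/4830 = 31.5 V.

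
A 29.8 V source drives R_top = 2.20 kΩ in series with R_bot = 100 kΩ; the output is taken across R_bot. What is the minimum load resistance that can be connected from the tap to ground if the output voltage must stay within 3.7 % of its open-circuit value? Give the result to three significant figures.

Output resistance R_th = R_top‖R_bot = (2.20 × 100)/102.2 = 2.153 kΩ.
The fractional drop is R_th/(R_th + R_L); requiring this ≤ 0.0370 gives R_L ≥ R_th(1/0.0370 − 1) = 2.153 × 26.03 = 56.0 kΩ.

R_L(min) ≈ 56.0 kΩ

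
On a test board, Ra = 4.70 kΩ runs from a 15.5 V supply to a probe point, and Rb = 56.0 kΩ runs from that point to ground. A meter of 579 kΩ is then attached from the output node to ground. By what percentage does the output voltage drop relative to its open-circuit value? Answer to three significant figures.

The divider's output (Thévenin) resistance is Ra‖Rb = 4.336 kΩ.
Fractional drop under load = R_th/(R_th + R_L) = 4.336 / (4.336 + 579) = 0.007433.
So the output falls by 0.743 %.

0.743 %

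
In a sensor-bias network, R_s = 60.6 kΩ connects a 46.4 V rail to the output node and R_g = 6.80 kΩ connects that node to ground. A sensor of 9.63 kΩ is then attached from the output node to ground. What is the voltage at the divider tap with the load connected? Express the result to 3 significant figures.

V_out ≈ 2.86 V

The load sits in parallel with R_g: R_g‖R_L = (6.80 × 9.63) / (6.80 + 9.63) = 3.986 kΩ.
V_out = 46.4 × 3.986 / (60.6 + 3.986) = 46.4 × 3.986/64.59 = 2.86 V.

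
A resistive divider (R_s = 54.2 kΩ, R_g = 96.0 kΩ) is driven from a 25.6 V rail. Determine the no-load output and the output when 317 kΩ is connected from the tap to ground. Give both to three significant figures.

Open-circuit: V = 25.6 × 96.0/(54.2 + 96.0) = 16.4 V.
With the load, R_g becomes R_g‖R_L = 73.69 kΩ, so V = 25.6 × 73.69/127.9 = 14.8 V.

Unloaded: 16.4 V; loaded: 14.8 V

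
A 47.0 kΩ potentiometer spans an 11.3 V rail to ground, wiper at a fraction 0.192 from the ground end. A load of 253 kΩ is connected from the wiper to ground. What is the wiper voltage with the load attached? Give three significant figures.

The wiper splits the pot into (1−α)R = 37.98 kΩ above and αR = 9.024 kΩ below.
Lower section ‖ load = 8.713 kΩ.
V_wiper = 11.3 × 8.713/(37.98 + 8.713) = 2.11 V.

V ≈ 2.11 V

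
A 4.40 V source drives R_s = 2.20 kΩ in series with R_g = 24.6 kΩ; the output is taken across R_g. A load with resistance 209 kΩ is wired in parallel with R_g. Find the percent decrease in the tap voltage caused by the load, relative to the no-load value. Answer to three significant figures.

0.957 %

The divider's output (Thévenin) resistance is R_s‖R_g = 2.019 kΩ.
Fractional drop under load = R_th/(R_th + R_L) = 2.019 / (2.019 + 209) = 0.009570.
So the output falls by 0.957 %.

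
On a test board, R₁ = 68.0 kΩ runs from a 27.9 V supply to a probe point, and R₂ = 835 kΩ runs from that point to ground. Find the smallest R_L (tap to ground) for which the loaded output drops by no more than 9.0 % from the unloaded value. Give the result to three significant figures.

R_L(min) ≈ 636 kΩ

Output resistance R_th = R₁‖R₂ = (68.0 × 835)/903.0 = 62.88 kΩ.
The fractional drop is R_th/(R_th + R_L); requiring this ≤ 0.0900 gives R_L ≥ R_th(1/0.0900 − 1) = 62.88 × 10.11 = 636 kΩ.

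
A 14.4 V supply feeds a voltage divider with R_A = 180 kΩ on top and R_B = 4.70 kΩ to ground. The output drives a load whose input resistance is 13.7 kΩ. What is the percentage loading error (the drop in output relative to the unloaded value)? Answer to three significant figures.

Unloaded V = 14.4 × 4.70/184.7 = 0.3664 V.
Loaded: R_B‖R_L = 3.499 kΩ, giving V = 14.4 × 3.499/183.5 = 0.2746 V.
Drop = (0.3664 − 0.2746) / 0.3664 = 25.1 %.

25.1 %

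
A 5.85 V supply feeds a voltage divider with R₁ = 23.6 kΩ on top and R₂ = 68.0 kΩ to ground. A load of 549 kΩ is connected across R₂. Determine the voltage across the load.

The load sits in parallel with R₂: R₂‖R_L = (68.0 × 549) / (68.0 + 549) = 60.51 kΩ.
V_out = 5.85 × 60.51 / (23.6 + 60.51) = 5.85 × 60.51/84.11 = 4.21 V.

V_out ≈ 4.21 V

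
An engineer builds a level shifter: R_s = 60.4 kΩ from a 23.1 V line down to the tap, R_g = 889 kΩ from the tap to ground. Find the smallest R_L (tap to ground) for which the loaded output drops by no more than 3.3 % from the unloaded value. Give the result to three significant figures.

Output resistance R_th = R_s‖R_g = (60.4 × 889)/949.4 = 56.56 kΩ.
The fractional drop is R_th/(R_th + R_L); requiring this ≤ 0.0330 gives R_L ≥ R_th(1/0.0330 − 1) = 56.56 × 29.30 = 1.66 MΩ.

R_L(min) ≈ 1.66 MΩ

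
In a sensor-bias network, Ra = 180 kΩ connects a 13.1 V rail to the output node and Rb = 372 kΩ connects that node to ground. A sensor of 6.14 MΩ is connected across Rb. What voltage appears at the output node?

The load sits in parallel with Rb: Rb‖R_L = (372 × 6140) / (372 + 6140) = 350.7 kΩ.
V_out = 13.1 × 350.7 / (180 + 350.7) = 13.1 × 350.7/530.7 = 8.66 V.

V_out ≈ 8.66 V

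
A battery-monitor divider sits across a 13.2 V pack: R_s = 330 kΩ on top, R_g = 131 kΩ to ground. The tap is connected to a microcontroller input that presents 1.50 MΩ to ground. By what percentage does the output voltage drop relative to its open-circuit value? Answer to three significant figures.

5.88 %

The divider's output (Thévenin) resistance is R_s‖R_g = 93.77 kΩ.
Fractional drop under load = R_th/(R_th + R_L) = 93.77 / (93.77 + 1500) = 0.05884.
So the output falls by 5.88 %.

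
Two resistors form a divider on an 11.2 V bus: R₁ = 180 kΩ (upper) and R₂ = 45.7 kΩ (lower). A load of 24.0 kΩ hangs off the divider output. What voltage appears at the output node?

V_out ≈ 0.900 V

The load sits in parallel with R₂: R₂‖R_L = (45.7 × 24.0) / (45.7 + 24.0) = 15.74 kΩ.
V_out = 11.2 × 15.74 / (180 + 15.74) = 11.2 × 15.74/195.7 = 0.900 V.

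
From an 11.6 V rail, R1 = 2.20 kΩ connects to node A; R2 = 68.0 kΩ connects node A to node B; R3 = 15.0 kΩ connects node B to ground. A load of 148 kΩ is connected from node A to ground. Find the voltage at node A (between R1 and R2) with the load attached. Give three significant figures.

V ≈ 11.1 V

Below node A the series string R2+R3 = 83.00 kΩ sits in parallel with the 148 kΩ load: 53.18 kΩ.
V_A = 11.6 × 53.18/(2.20 + 53.18) = 11.1 V.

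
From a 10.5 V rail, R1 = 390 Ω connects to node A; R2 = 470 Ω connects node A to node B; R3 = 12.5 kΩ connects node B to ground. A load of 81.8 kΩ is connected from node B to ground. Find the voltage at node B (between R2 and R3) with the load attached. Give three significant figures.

At node B, R3 is in parallel with the load: R3‖R_L = 10840 Ω.
Below node A the resistance is R2 + (R3‖R_L) = 11310 Ω, so V_A = 10.5 × 11310/11700 = 10.15 V.
Then V_B = V_A × (R3‖R_L)/(R2 + R3‖R_L) = 10.15 × 10840/11310 = 9.73 V.

V ≈ 9.73 V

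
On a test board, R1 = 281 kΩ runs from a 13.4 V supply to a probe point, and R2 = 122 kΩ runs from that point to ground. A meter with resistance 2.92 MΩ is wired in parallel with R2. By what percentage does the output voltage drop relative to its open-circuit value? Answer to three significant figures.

The divider's output (Thévenin) resistance is R1‖R2 = 85.07 kΩ.
Fractional drop under load = R_th/(R_th + R_L) = 85.07 / (85.07 + 2920) = 0.02831.
So the output falls by 2.83 %.

2.83 %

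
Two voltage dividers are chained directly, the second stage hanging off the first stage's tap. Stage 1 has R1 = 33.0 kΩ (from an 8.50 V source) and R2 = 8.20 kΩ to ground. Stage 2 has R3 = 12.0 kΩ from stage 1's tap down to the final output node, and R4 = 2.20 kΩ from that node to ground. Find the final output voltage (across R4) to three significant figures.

V_out ≈ 0.179 V

Stage 2 presents R3+R4 = 14.20 kΩ as a load on stage 1's tap.
Stage 1's lower leg becomes R2‖(R3+R4) = 5.198 kΩ, so V_mid = 8.50 × 5.198/38.20 = 1.157 V.
Stage 2 is itself unloaded: V_out = V_mid × R4/(R3+R4) = 1.157 × 2.20/14.20 = 0.179 V.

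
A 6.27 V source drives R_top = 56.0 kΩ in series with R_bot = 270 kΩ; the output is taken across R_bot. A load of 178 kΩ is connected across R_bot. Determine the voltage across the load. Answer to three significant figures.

V_out ≈ 4.12 V

The load sits in parallel with R_bot: R_bot‖R_L = (270 × 178) / (270 + 178) = 107.3 kΩ.
V_out = 6.27 × 107.3 / (56.0 + 107.3) = 6.27 × 107.3/163.3 = 4.12 V.
(Unloaded it would have been 5.19 V.)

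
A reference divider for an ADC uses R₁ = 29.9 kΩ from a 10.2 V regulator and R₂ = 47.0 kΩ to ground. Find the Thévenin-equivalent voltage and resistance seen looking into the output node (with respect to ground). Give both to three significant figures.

V_th is the open-circuit tap voltage: 10.2 × 47.0/(29.9 + 47.0) = 6.23 V.
With the supply zeroed, R₁ and R₂ appear in parallel from the tap: R_th = R₁‖R₂ = (29.9 × 47.0)/76.90 = 18.3 kΩ.

V_th = 6.23 V, R_th = 18.3 kΩ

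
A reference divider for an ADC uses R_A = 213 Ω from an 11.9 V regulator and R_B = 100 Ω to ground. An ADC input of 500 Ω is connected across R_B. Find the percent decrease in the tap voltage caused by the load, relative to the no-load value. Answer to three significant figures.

The divider's output (Thévenin) resistance is R_A‖R_B = 68.05 Ω.
Fractional drop under load = R_th/(R_th + R_L) = 68.05 / (68.05 + 500) = 0.1198.
So the output falls by 12.0 %.

12.0 %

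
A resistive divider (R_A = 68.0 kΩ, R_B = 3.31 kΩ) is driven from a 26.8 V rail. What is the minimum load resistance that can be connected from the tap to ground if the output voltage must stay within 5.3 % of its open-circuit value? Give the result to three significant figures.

R_L(min) ≈ 56.4 kΩ

Output resistance R_th = R_A‖R_B = (68.0 × 3.31)/71.31 = 3.156 kΩ.
The fractional drop is R_th/(R_th + R_L); requiring this ≤ 0.0530 gives R_L ≥ R_th(1/0.0530 − 1) = 3.156 × 17.87 = 56.4 kΩ.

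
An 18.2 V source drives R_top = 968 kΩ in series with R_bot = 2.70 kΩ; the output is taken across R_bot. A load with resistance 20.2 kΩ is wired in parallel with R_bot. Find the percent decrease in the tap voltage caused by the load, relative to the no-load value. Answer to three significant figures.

Unloaded V = 18.2 × 2.70/970.7 = 0.050623 V.
Loaded: R_bot‖R_L = 2.382 kΩ, giving V = 18.2 × 2.382/970.4 = 0.044669 V.
Drop = (0.050623 − 0.044669) / 0.050623 = 11.8 %.

11.8 %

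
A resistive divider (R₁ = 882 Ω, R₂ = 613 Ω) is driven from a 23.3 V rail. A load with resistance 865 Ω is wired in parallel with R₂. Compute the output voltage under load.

V_out ≈ 6.74 V

The load sits in parallel with R₂: R₂‖R_L = (613 × 865) / (613 + 865) = 358.8 Ω.
V_out = 23.3 × 358.8 / (882 + 358.8) = 23.3 × 358.8/1241 = 6.74 V.
(Unloaded it would have been 9.55 V.)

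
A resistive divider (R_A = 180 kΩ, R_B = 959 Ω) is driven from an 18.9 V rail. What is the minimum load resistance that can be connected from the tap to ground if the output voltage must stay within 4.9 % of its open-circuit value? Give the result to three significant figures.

R_L(min) ≈ 18.5 kΩ

Output resistance R_th = R_A‖R_B = (180000 × 959)/181000 = 953.9 Ω.
The fractional drop is R_th/(R_th + R_L); requiring this ≤ 0.0490 gives R_L ≥ R_th(1/0.0490 − 1) = 953.9 × 19.41 = 18.5 kΩ.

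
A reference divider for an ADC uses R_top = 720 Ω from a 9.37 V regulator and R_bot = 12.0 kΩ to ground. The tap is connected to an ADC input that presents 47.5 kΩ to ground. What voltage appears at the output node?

V_out ≈ 8.71 V

The load sits in parallel with R_bot: R_bot‖R_L = (12000 × 47500) / (12000 + 47500) = 9580 Ω.
V_out = 9.37 × 9580 / (720 + 9580) = 9.37 × 9580/10300 = 8.71 V.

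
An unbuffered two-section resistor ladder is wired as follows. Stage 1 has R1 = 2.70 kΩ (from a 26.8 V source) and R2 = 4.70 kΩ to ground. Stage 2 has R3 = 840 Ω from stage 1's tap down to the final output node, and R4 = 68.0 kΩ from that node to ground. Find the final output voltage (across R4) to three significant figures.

Stage 2 presents R3+R4 = 68840 Ω as a load on stage 1's tap.
Stage 1's lower leg becomes R2‖(R3+R4) = 4400 Ω, so V_mid = 26.8 × 4400/7100 = 16.61 V.
Stage 2 is itself unloaded: V_out = V_mid × R4/(R3+R4) = 16.61 × 68000/68840 = 16.4 V.

V_out ≈ 16.4 V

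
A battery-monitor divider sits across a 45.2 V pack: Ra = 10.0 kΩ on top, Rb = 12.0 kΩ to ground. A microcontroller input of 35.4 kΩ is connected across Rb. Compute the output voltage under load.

V_out ≈ 21.4 V

The load sits in parallel with Rb: Rb‖R_L = (12.0 × 35.4) / (12.0 + 35.4) = 8.962 kΩ.
V_out = 45.2 × 8.962 / (10.0 + 8.962) = 45.2 × 8.962/18.96 = 21.4 V.
(Unloaded it would have been 24.7 V.)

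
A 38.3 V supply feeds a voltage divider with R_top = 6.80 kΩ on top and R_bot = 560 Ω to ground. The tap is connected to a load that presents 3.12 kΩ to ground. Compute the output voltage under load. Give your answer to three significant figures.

V_out ≈ 2.50 V

The load sits in parallel with R_bot: R_bot‖R_L = (560 × 3120) / (560 + 3120) = 474.8 Ω.
V_out = 38.3 × 474.8 / (6800 + 474.8) = 38.3 × 474.8/7275 = 2.50 V.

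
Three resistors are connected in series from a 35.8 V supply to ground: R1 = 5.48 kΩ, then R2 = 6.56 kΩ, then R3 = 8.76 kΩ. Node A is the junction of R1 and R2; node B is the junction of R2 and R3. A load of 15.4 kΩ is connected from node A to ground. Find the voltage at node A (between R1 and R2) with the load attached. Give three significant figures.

Below node A the series string R2+R3 = 15.32 kΩ sits in parallel with the 15.4 kΩ load: 7.680 kΩ.
V_A = 35.8 × 7.680/(5.48 + 7.680) = 20.9 V.

V ≈ 20.9 V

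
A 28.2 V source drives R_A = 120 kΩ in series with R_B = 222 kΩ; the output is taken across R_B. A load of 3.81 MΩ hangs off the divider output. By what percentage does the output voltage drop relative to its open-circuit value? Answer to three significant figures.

2.00 %

The divider's output (Thévenin) resistance is R_A‖R_B = 77.89 kΩ.
Fractional drop under load = R_th/(R_th + R_L) = 77.89 / (77.89 + 3810) = 0.02004.
So the output falls by 2.00 %.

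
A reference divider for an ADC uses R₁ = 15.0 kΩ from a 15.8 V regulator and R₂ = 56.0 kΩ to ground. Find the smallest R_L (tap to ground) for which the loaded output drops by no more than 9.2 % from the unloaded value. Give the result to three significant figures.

Output resistance R_th = R₁‖R₂ = (15.0 × 56.0)/71.00 = 11.83 kΩ.
The fractional drop is R_th/(R_th + R_L); requiring this ≤ 0.0920 gives R_L ≥ R_th(1/0.0920 − 1) = 11.83 × 9.870 = 117 kΩ.

R_L(min) ≈ 117 kΩ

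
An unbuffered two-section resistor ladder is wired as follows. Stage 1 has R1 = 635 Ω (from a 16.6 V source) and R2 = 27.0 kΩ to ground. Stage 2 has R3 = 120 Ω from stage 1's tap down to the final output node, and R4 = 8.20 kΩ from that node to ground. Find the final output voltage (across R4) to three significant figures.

V_out ≈ 14.9 V

Stage 2 presents R3+R4 = 8320 Ω as a load on stage 1's tap.
Stage 1's lower leg becomes R2‖(R3+R4) = 6360 Ω, so V_mid = 16.6 × 6360/6995 = 15.09 V.
Stage 2 is itself unloaded: V_out = V_mid × R4/(R3+R4) = 15.09 × 8200/8320 = 14.9 V.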